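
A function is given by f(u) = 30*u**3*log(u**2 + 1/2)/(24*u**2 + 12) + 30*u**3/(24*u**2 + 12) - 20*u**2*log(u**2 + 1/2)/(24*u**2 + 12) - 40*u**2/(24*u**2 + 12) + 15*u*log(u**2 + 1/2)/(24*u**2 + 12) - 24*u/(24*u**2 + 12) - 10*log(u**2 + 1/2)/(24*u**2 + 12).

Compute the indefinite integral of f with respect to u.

f has the shape v'r + vr' for v = 5*u**2/8 - 5*u/6 - 1/2 and r = log(u**2 + 1/2) — it is the derivative of the product v*r.
Check: d/du[-(-15*u**2 + 20*u + 12)*log(u**2 + 1/2)/24] = (30*u**3*log(u**2 + 1/2) + 30*u**3 - 20*u**2*log(u**2 + 1/2) - 40*u**2 + 15*u*log(u**2 + 1/2) - 24*u - 10*log(u**2 + 1/2))/(24*u**2 + 12), which equals f(u).

F(u) = -(-15*u**2 + 20*u + 12)*log(u**2 + 1/2)/24 + C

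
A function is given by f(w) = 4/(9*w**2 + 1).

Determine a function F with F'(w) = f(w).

An antiderivative is F(w) = 4*atan(3*w)/3.

A candidate is checked by its d/dw: the result must match f(w).
Check: d/dw[4*atan(3*w)/3] = 4/(9*w**2 + 1) = f(w).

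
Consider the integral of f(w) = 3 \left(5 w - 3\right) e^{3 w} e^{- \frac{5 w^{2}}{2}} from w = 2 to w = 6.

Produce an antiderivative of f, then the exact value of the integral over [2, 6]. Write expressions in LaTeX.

f matches the chain-rule pattern g'(h)*h' with inner function h(w) = - \frac{5 w^{2}}{2} + 3 w; substituting u = h(w) collapses the integral.
F(w) = - 3 e^{3 w} e^{- \frac{5 w^{2}}{2}} is an antiderivative of f.
Check: d/dw[- 3 e^{3 w} e^{- \frac{5 w^{2}}{2}}] = \left(15 w e^{3 w} - 9 e^{3 w}\right) e^{- \frac{5 w^{2}}{2}}, which equals f(w).
F(6) = - \frac{3}{e^{72}}; F(2) = - \frac{3}{e^{4}}.
Integral = F(6) - F(2) = - \frac{3}{e^{72}} + \frac{3}{e^{4}}.

Antiderivative: F(w) = - 3 e^{3 w} e^{- \frac{5 w^{2}}{2}}; value = - \frac{3}{e^{72}} + \frac{3}{e^{4}}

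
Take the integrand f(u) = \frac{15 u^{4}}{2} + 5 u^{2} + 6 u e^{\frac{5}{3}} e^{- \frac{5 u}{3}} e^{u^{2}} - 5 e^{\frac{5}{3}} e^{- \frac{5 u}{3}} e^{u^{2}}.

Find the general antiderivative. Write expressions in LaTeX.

F(u) = \frac{3 u^{5}}{2} + \frac{5 u^{3}}{3} + 3 e^{u^{2} - \frac{5 u}{3} + \frac{5}{3}} + C

The integrand splits into summands that can be handled one at a time.
Check: d/du[\frac{3 u^{5}}{2} + \frac{5 u^{3}}{3} + 3 e^{u^{2} - \frac{5 u}{3} + \frac{5}{3}}] = \frac{15 u^{4}}{2} + 5 u^{2} + 6 u e^{\frac{5}{3}} e^{- \frac{5 u}{3}} e^{u^{2}} - 5 e^{\frac{5}{3}} e^{- \frac{5 u}{3}} e^{u^{2}} = f(u).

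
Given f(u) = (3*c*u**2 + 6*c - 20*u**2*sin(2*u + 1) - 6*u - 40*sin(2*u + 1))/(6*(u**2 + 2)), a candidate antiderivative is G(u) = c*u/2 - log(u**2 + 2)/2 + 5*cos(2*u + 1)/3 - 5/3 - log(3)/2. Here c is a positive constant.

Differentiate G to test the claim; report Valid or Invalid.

d/du[G] = (3*c*u**2 + 6*c - 20*u**2*sin(2*u + 1) - 6*u - 40*sin(2*u + 1))/(6*u**2 + 12)
This equals f(u) exactly, so the claim holds.

Valid. The derivative of G reproduces f.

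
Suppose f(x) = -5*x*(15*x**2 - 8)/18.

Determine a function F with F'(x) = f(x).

The substitution u = 5*x**2/4 - 2/3 works: f is exactly (dF/du)*(du/dx) for that inner function.
Check: d/dx[-(15*x**2 - 8)**2/216] = -25*x**3/6 + 20*x/9, which equals f(x).

An antiderivative is F(x) = -(15*x**2 - 8)**2/216.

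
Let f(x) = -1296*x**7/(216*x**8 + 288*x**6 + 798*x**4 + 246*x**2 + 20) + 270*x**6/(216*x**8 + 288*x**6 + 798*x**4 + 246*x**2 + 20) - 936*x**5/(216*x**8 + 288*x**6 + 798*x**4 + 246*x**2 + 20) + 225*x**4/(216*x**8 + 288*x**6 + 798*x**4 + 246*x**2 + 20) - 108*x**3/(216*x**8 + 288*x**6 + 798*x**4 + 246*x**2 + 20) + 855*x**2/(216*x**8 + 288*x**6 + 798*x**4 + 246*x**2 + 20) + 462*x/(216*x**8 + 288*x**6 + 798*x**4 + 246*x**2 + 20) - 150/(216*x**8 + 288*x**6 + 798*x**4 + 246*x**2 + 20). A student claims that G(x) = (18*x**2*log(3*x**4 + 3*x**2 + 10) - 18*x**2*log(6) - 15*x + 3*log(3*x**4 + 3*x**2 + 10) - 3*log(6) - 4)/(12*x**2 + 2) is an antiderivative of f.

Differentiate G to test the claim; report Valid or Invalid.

Invalid: d/dx[G] - f = (36*x**3 + 18*x)/(3*x**4 + 3*x**2 + 10), which is not 0.

d/dx[G] = (1296*x**7 + 270*x**6 + 1224*x**5 + 225*x**4 + 396*x**3 + 855*x**2 + 498*x - 150)/(216*x**8 + 288*x**6 + 798*x**4 + 246*x**2 + 20)
d/dx[G] - f(x) = (36*x**3 + 18*x)/(3*x**4 + 3*x**2 + 10) != 0.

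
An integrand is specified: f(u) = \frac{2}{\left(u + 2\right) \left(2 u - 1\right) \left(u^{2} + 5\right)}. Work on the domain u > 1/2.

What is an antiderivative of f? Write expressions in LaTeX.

An antiderivative is F(u) = \frac{8 \log{\left(u - \frac{1}{2} \right)}}{105} - \frac{2 \log{\left(u + 2 \right)}}{45} - \frac{\log{\left(u^{2} + 5 \right)}}{63} - \frac{8 \sqrt{5} \operatorname{atan}{\left(\frac{\sqrt{5} u}{5} \right)}}{315}.

Factor the denominator (\left(u + 2\right) \left(2 u - 1\right) \left(u^{2} + 5\right)) and decompose: f = - \frac{2 \left(u + 4\right)}{63 \left(u^{2} + 5\right)} + \frac{16}{105 \left(2 u - 1\right)} - \frac{2}{45 \left(u + 2\right)}; each piece integrates to a log, atan, or power term.
Check: d/du[\frac{8 \log{\left(u - \frac{1}{2} \right)}}{105} - \frac{2 \log{\left(u + 2 \right)}}{45} - \frac{\log{\left(u^{2} + 5 \right)}}{63} - \frac{8 \sqrt{5} \operatorname{atan}{\left(\frac{\sqrt{5} u}{5} \right)}}{315}] = \frac{2}{2 u^{4} + 3 u^{3} + 8 u^{2} + 15 u - 10}, which equals f(u).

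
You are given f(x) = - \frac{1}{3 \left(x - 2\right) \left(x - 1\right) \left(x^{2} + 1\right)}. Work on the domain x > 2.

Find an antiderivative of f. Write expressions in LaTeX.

Factor the denominator (3 \left(x - 2\right) \left(x - 1\right) \left(x^{2} + 1\right)) and decompose: f = - \frac{3 x + 1}{30 \left(x^{2} + 1\right)} + \frac{1}{6 \left(x - 1\right)} - \frac{1}{15 \left(x - 2\right)}; each piece integrates to a log, atan, or power term.
Check: d/dx[- \frac{\log{\left(x - 2 \right)}}{15} + \frac{\log{\left(x - 1 \right)}}{6} - \frac{\log{\left(x^{2} + 1 \right)}}{20} - \frac{\operatorname{atan}{\left(x \right)}}{30}] = - \frac{1}{3 x^{4} - 9 x^{3} + 9 x^{2} - 9 x + 6}, which equals f(x).

An antiderivative is F(x) = - \frac{\log{\left(x - 2 \right)}}{15} + \frac{\log{\left(x - 1 \right)}}{6} - \frac{\log{\left(x^{2} + 1 \right)}}{20} - \frac{\operatorname{atan}{\left(x \right)}}{30}.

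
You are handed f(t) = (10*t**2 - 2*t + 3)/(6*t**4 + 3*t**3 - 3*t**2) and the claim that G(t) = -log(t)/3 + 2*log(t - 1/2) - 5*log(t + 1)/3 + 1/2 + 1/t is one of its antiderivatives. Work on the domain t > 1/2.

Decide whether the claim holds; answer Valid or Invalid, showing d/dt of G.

d/dt[G] = (10*t**2 - 2*t + 3)/(6*t**4 + 3*t**3 - 3*t**2)
This equals f(t) exactly, so the claim holds.

Valid. The derivative of G reproduces f.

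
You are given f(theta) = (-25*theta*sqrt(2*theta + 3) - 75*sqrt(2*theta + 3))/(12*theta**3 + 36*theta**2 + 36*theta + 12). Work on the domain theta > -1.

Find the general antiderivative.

F(theta) = 25*(2*theta + 3)**(3/2)/(12*(theta + 1)**2) + C

Recognize the product-rule pattern: f = u'v + uv' with u = 25/(12*(theta + 1)**2), v = (2*theta + 3)**(3/2), so integration by parts undoes it.
Check: d/dtheta[25*(2*theta + 3)**(3/2)/(12*(theta + 1)**2)] = (-25*theta*sqrt(2*theta + 3) - 75*sqrt(2*theta + 3))/(12*theta**3 + 36*theta**2 + 36*theta + 12) = f(theta).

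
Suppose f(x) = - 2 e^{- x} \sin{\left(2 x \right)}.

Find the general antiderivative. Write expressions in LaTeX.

F(x) = \frac{\left(2 \sin{\left(2 x \right)} + 4 \cos{\left(2 x \right)}\right) e^{- x}}{5} + C

Differentiate the proposed F(x) back; it has to land on f(x) exactly.
Check: d/dx[\frac{\left(2 \sin{\left(2 x \right)} + 4 \cos{\left(2 x \right)}\right) e^{- x}}{5}] = - 2 e^{- x} \sin{\left(2 x \right)} = f(x).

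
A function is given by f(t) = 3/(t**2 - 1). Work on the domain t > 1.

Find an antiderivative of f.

An antiderivative is F(t) = 3*log(t - 1)/2 - 3*log(t + 1)/2.

Factor the denominator ((t - 1)*(t + 1)) and decompose: f = -3/(2*(t + 1)) + 3/(2*(t - 1)); each piece integrates to a log, atan, or power term.
Check: d/dt[3*log(t - 1)/2 - 3*log(t + 1)/2] = 3/(t**2 - 1) = f(t).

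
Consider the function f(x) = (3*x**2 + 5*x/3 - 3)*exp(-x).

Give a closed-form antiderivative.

An antiderivative is F(x) = (-9*x**2 - 23*x - 14)*exp(-x)/3.

f has the shape u'v + uv' for u = -3*x**2 - 23*x/3 - 14/3 and v = exp(-x) — it is the derivative of the product u*v.
Check: d/dx[(-9*x**2 - 23*x - 14)*exp(-x)/3] = (9*x**2 + 5*x - 9)*exp(-x)/3, which equals f(x).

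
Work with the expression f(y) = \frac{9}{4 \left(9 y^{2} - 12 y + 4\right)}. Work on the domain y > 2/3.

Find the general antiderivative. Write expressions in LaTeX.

Any candidate F(y) must reproduce f(y) exactly when differentiated.
Check: d/dy[- \frac{3}{4 \left(3 y - 2\right)}] = \frac{9}{36 y^{2} - 48 y + 16}, which equals f(y).

F(y) = - \frac{3}{4 \left(3 y - 2\right)} + C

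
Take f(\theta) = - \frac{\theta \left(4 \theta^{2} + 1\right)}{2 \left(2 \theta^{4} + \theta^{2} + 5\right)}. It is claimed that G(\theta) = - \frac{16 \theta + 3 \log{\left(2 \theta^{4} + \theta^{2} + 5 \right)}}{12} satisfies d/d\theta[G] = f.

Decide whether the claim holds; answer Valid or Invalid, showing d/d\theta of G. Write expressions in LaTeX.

Invalid: d/d\theta[G] - f = - \frac{4}{3}, which is not 0.

d/d\theta[G] = \frac{- 16 \theta^{4} - 12 \theta^{3} - 8 \theta^{2} - 3 \theta - 40}{12 \theta^{4} + 6 \theta^{2} + 30}
d/d\theta[G] - f(\theta) = - \frac{4}{3} != 0.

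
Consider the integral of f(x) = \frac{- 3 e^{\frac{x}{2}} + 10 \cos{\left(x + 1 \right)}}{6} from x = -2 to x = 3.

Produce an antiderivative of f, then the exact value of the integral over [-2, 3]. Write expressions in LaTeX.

Antiderivative: F(x) = \frac{- 3 e^{\frac{x}{2}} + 5 \sin{\left(x + 1 \right)}}{3}; value = - e^{\frac{3}{2}} + \frac{5 \sin{\left(4 \right)}}{3} + e^{-1} + \frac{5 \sin{\left(1 \right)}}{3}

For F(x) to be correct the identity F'(x) - f(x) = 0 must hold.
F(x) = \frac{- 3 e^{\frac{x}{2}} + 5 \sin{\left(x + 1 \right)}}{3} is an antiderivative of f.
Check: d/dx[\frac{- 3 e^{\frac{x}{2}} + 5 \sin{\left(x + 1 \right)}}{3}] = - \frac{e^{\frac{x}{2}}}{2} + \frac{5 \cos{\left(x + 1 \right)}}{3}, which equals f(x).
F(3) = - e^{\frac{3}{2}} + \frac{5 \sin{\left(4 \right)}}{3}; F(-2) = - \frac{5 \sin{\left(1 \right)}}{3} - e^{-1}.
Integral = F(3) - F(-2) = - e^{\frac{3}{2}} + \frac{5 \sin{\left(4 \right)}}{3} + e^{-1} + \frac{5 \sin{\left(1 \right)}}{3}.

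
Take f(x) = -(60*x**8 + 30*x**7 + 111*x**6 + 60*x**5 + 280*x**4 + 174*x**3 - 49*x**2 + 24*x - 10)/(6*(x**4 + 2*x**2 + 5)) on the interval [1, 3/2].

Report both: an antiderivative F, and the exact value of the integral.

Antiderivative: F(x) = -(24*x**5 + 15*x**4 - 6*x**3 - 4*x + 12*log(x**4/2 + x**2 + 5/2))/12; value = -3247/192 - log(233/32) + log(4)

A candidate is checked by its d/dx: the result must match f(x).
F(x) = -(24*x**5 + 15*x**4 - 6*x**3 - 4*x + 12*log(x**4/2 + x**2 + 5/2))/12 is an antiderivative of f.
Check: d/dx[-(24*x**5 + 15*x**4 - 6*x**3 - 4*x + 12*log(x**4/2 + x**2 + 5/2))/12] = (-60*x**8 - 30*x**7 - 111*x**6 - 60*x**5 - 280*x**4 - 174*x**3 + 49*x**2 - 24*x + 10)/(6*x**4 + 12*x**2 + 30), which equals f(x).
F(3/2) = -1237/64 - log(233/32); F(1) = -29/12 - log(4).
Integral = F(3/2) - F(1) = -3247/192 - log(233/32) + log(4).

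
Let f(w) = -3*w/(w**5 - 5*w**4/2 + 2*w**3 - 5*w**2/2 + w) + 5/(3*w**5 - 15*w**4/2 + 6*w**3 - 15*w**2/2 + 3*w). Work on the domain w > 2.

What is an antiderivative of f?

An antiderivative is F(w) = (75*log(w) - 13*log(w - 2) - 8*log(w - 1/2) - 27*log(w**2 + 1) + 30*atan(w))/45.

Factor the denominator (3*w*(w - 2)*(2*w - 1)*(w**2 + 1)) and decompose: f = -2*(9*w - 5)/(15*(w**2 + 1)) - 16/(45*(2*w - 1)) - 13/(45*(w - 2)) + 5/(3*w); each piece integrates to a log, atan, or power term.
Check: d/dw[(75*log(w) - 13*log(w - 2) - 8*log(w - 1/2) - 27*log(w**2 + 1) + 30*atan(w))/45] = (10 - 18*w)/(6*w**5 - 15*w**4 + 12*w**3 - 15*w**2 + 6*w), which equals f(w).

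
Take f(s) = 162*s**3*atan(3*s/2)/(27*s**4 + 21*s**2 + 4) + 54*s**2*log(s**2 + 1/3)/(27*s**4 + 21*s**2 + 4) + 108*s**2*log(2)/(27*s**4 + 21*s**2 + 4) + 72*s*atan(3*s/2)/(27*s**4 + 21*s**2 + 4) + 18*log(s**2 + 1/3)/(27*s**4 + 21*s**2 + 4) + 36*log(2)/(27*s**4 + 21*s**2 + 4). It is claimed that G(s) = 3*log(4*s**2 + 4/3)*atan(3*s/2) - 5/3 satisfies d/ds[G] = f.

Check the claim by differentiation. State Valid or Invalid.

Valid. The derivative of G reproduces f.

d/ds[G] = (162*s**3*atan(3*s/2) + 54*s**2*log(s**2 + 1/3) + 108*s**2*log(2) + 72*s*atan(3*s/2) + 18*log(s**2 + 1/3) + 36*log(2))/(27*s**4 + 21*s**2 + 4)
This equals f(s) exactly, so the claim holds.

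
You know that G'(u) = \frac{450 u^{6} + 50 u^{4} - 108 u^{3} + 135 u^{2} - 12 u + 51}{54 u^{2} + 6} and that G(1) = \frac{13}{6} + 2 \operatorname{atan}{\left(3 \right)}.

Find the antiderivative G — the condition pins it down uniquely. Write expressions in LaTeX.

The proposed G(u) is checked by its d/du: the result must match the given G'(u).
A general antiderivative is \frac{5 u^{5}}{3} - u^{2} + \frac{5 u}{2} + 2 \operatorname{atan}{\left(3 u \right)} - 2 + C.
The condition gives C = \frac{13}{6} + 2 \operatorname{atan}{\left(3 \right)} - (\frac{7}{6} + 2 \operatorname{atan}{\left(3 \right)}) = 1.
So G(u) = \frac{5 u^{5}}{3} - u^{2} + \frac{5 u}{2} + 2 \operatorname{atan}{\left(3 u \right)} - 1.
Check: d/du[\frac{5 u^{5}}{3} - u^{2} + \frac{5 u}{2} + 2 \operatorname{atan}{\left(3 u \right)} - 1] = \frac{450 u^{6} + 50 u^{4} - 108 u^{3} + 135 u^{2} - 12 u + 51}{54 u^{2} + 6} = G'(u).

G(u) = \frac{5 u^{5}}{3} - u^{2} + \frac{5 u}{2} + 2 \operatorname{atan}{\left(3 u \right)} - 1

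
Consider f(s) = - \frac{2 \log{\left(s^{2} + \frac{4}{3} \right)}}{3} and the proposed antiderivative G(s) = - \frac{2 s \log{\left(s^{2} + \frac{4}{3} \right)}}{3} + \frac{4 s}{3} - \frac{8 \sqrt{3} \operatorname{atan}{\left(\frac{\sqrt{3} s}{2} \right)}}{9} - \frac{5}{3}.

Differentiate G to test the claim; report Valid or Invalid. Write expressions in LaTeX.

d/ds[G] = - \frac{2 \log{\left(s^{2} + \frac{4}{3} \right)}}{3}
This equals f(s) exactly, so the claim holds.

Valid. The derivative of G reproduces f.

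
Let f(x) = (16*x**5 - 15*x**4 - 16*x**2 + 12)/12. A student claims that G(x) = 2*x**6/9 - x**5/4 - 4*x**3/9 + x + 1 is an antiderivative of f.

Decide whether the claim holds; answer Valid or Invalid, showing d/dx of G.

d/dx[G] = 4*x**5/3 - 5*x**4/4 - 4*x**2/3 + 1
This equals f(x) exactly, so the claim holds.

Valid. The derivative of G reproduces f.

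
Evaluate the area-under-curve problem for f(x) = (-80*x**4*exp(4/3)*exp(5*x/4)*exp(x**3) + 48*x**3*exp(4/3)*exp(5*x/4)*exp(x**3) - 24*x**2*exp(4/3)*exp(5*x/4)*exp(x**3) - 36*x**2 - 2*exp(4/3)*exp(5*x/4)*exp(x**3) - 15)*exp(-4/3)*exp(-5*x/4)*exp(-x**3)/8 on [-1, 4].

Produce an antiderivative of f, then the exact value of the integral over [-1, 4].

An antiderivative F(x) passes only if d/dx[F] lands on f(x) exactly.
F(x) = -(8*x**5 - 6*x**4 + 4*x**3 + x - 16 - 6*exp(-4/3)*exp(-5*x/4)*exp(-x**3))/4 is an antiderivative of f.
Check: d/dx[-(8*x**5 - 6*x**4 + 4*x**3 + x - 16 - 6*exp(-4/3)*exp(-5*x/4)*exp(-x**3))/4] = (-80*x**4*exp(4/3)*exp(5*x/4)*exp(x**3) + 48*x**3*exp(4/3)*exp(5*x/4)*exp(x**3) - 24*x**2*exp(4/3)*exp(5*x/4)*exp(x**3) - 36*x**2 - 2*exp(4/3)*exp(5*x/4)*exp(x**3) - 15)*exp(-4/3)*exp(-5*x/4)*exp(-x**3)/8 = f(x).
F(4) = -1725 + 3*exp(-211/3)/2; F(-1) = 3*exp(11/12)/2 + 35/4.
Integral = F(4) - F(-1) = -6935/4 - 3*exp(11/12)/2 + 3*exp(-211/3)/2.

Antiderivative: F(x) = -(8*x**5 - 6*x**4 + 4*x**3 + x - 16 - 6*exp(-4/3)*exp(-5*x/4)*exp(-x**3))/4; value = -6935/4 - 3*exp(11/12)/2 + 3*exp(-211/3)/2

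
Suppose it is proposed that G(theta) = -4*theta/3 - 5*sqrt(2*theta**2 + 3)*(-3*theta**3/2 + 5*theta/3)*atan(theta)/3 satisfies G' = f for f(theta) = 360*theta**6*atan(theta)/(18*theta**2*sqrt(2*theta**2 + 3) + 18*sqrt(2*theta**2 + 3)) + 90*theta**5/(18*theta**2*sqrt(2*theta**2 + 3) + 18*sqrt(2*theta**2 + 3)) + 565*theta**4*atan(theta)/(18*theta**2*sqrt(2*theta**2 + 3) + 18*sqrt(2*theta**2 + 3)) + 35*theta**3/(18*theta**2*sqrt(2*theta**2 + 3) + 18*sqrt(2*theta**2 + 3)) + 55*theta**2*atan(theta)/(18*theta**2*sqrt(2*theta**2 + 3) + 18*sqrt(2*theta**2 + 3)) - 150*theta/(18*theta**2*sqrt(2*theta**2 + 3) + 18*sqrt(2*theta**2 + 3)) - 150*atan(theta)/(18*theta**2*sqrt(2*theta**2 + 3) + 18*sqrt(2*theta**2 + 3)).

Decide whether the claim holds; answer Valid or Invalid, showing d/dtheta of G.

d/dtheta[G] = (360*theta**6*atan(theta) + 90*theta**5 + 565*theta**4*atan(theta) + 35*theta**3 - 24*theta**2*sqrt(2*theta**2 + 3) + 55*theta**2*atan(theta) - 150*theta - 24*sqrt(2*theta**2 + 3) - 150*atan(theta))/(18*theta**2*sqrt(2*theta**2 + 3) + 18*sqrt(2*theta**2 + 3))
d/dtheta[G] - f(theta) = -4/3 != 0.

Invalid: d/dtheta[G] - f = -4/3, which is not 0.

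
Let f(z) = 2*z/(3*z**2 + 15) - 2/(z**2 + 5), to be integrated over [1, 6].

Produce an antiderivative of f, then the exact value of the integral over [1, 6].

Integrate term by term and add the pieces.
F(z) = log(z**2 + 5)/3 - 2*sqrt(5)*atan(sqrt(5)*z/5)/5 is an antiderivative of f.
Check: d/dz[log(z**2 + 5)/3 - 2*sqrt(5)*atan(sqrt(5)*z/5)/5] = (2*z - 6)/(3*z**2 + 15), which equals f(z).
F(6) = -2*sqrt(5)*atan(6*sqrt(5)/5)/5 + log(41)/3; F(1) = -2*sqrt(5)*atan(sqrt(5)/5)/5 + log(6)/3.
Integral = F(6) - F(1) = -2*sqrt(5)*atan(6*sqrt(5)/5)/5 - log(6)/3 + 2*sqrt(5)*atan(sqrt(5)/5)/5 + log(41)/3.

Antiderivative: F(z) = log(z**2 + 5)/3 - 2*sqrt(5)*atan(sqrt(5)*z/5)/5; value = -2*sqrt(5)*atan(6*sqrt(5)/5)/5 - log(6)/3 + 2*sqrt(5)*atan(sqrt(5)/5)/5 + log(41)/3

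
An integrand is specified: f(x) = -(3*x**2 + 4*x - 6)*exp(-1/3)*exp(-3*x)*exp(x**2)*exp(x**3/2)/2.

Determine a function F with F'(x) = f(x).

An antiderivative is F(x) = -exp(-1/3)*exp(-3*x)*exp(x**2)*exp(x**3/2).

The substitution u = x**3/2 + x**2 - 3*x - 1/3 works: f is exactly (dF/du)*(du/dx) for that inner function.
Check: d/dx[-exp(-1/3)*exp(-3*x)*exp(x**2)*exp(x**3/2)] = (-3*x**2*exp(x**2)*exp(x**3/2) - 4*x*exp(x**2)*exp(x**3/2) + 6*exp(x**2)*exp(x**3/2))*exp(-1/3)*exp(-3*x)/2, which equals f(x).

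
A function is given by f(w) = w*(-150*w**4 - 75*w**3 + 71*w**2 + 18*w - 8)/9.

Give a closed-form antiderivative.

Recognize the product-rule pattern: f = u'v + uv' with u = -w**2, v = (5*w**2/3 + w/2 - 2/3)**2, so integration by parts undoes it.
Check: d/dw[-25*w**6/9 - 5*w**5/3 + 71*w**4/36 + 2*w**3/3 - 4*w**2/9] = -50*w**5/3 - 25*w**4/3 + 71*w**3/9 + 2*w**2 - 8*w/9, which equals f(w).

An antiderivative is F(w) = -25*w**6/9 - 5*w**5/3 + 71*w**4/36 + 2*w**3/3 - 4*w**2/9.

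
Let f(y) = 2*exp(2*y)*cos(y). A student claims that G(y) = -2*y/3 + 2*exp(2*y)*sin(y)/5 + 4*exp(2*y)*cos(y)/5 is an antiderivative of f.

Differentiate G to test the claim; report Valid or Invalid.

Invalid: d/dy[G] - f = -2/3, which is not 0.

d/dy[G] = 2*exp(2*y)*cos(y) - 2/3
d/dy[G] - f(y) = -2/3 != 0.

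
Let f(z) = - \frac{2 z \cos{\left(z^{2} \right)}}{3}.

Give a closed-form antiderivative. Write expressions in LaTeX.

Check any antiderivative F(z) by computing F'(z) and comparing it with f(z).
Check: d/dz[- \frac{\sin{\left(z^{2} \right)}}{3}] = - \frac{2 z \cos{\left(z^{2} \right)}}{3} = f(z).

An antiderivative is F(z) = - \frac{\sin{\left(z^{2} \right)}}{3}.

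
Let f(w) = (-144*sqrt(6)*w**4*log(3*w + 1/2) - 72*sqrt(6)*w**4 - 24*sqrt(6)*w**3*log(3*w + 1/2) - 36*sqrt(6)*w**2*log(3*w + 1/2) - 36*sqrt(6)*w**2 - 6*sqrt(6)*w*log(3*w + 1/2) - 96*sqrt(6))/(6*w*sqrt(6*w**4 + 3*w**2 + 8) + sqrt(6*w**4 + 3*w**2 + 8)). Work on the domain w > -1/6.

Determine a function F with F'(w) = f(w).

Recognize the product-rule pattern: f = u'v + uv' with u = -12*sqrt(w**4 + w**2/2 + 4/3), v = log(3*w + 1/2), so integration by parts undoes it.
Check: d/dw[-12*sqrt(w**4 + w**2/2 + 4/3)*log(3*w + 1/2)] = (-864*w**4*log(3*w + 1/2) - 432*w**4 - 144*w**3*log(3*w + 1/2) - 216*w**2*log(3*w + 1/2) - 216*w**2 - 36*w*log(3*w + 1/2) - 576)/(6*sqrt(6)*w*sqrt(6*w**4 + 3*w**2 + 8) + sqrt(6)*sqrt(6*w**4 + 3*w**2 + 8)), which equals f(w).

An antiderivative is F(w) = -12*sqrt(w**4 + w**2/2 + 4/3)*log(3*w + 1/2).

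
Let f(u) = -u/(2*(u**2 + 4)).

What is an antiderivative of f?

An antiderivative is F(u) = -log(u**2 + 4)/4.

f matches the chain-rule pattern g'(h)*h' with inner function h(u) = u**2 + 4; substituting w = h(u) collapses the integral.
Check: d/du[-log(u**2 + 4)/4] = -u/(2*u**2 + 8), which equals f(u).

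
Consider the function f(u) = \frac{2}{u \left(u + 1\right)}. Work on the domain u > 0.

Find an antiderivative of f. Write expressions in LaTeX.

An antiderivative is F(u) = - 2 \left(- \log{\left(u \right)} + \log{\left(u + 1 \right)}\right).

Factor the denominator (u \left(u + 1\right)) and decompose: f = - \frac{2}{u + 1} + \frac{2}{u}; each piece integrates to a log, atan, or power term.
Check: d/du[- 2 \left(- \log{\left(u \right)} + \log{\left(u + 1 \right)}\right)] = \frac{2}{u^{2} + u}, which equals f(u).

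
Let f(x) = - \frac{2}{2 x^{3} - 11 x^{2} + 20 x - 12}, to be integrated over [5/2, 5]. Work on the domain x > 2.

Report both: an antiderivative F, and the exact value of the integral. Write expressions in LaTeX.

Antiderivative: F(x) = \frac{2 \left(2 \left(x - 2\right) \log{\left(x - 2 \right)} - 2 \left(x - 2\right) \log{\left(x - \frac{3}{2} \right)} + 1\right)}{x - 2}; value = - 4 \log{\left(\frac{7}{2} \right)} - \frac{10}{3} + 4 \log{\left(2 \right)} + 4 \log{\left(3 \right)}

The denominator factors as \left(x - 2\right)^{2} \left(2 x - 3\right); partial fractions split f into directly integrable pieces: - \frac{8}{2 x - 3} + \frac{4}{x - 2} - \frac{2}{\left(x - 2\right)^{2}}.
F(x) = \frac{2 \left(2 \left(x - 2\right) \log{\left(x - 2 \right)} - 2 \left(x - 2\right) \log{\left(x - \frac{3}{2} \right)} + 1\right)}{x - 2} is an antiderivative of f.
Check: d/dx[\frac{2 \left(2 \left(x - 2\right) \log{\left(x - 2 \right)} - 2 \left(x - 2\right) \log{\left(x - \frac{3}{2} \right)} + 1\right)}{x - 2}] = - \frac{2}{2 x^{3} - 11 x^{2} + 20 x - 12} = f(x).
F(5) = - 4 \log{\left(\frac{7}{2} \right)} + \frac{2}{3} + 4 \log{\left(3 \right)}; F(5/2) = 4 - 4 \log{\left(2 \right)}.
Integral = F(5) - F(5/2) = - 4 \log{\left(\frac{7}{2} \right)} - \frac{10}{3} + 4 \log{\left(2 \right)} + 4 \log{\left(3 \right)}.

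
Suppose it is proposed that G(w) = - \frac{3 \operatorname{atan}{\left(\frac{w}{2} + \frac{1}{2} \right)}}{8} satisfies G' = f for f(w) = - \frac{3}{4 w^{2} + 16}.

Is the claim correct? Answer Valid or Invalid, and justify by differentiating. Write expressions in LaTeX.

d/dw[G] = - \frac{3}{4 w^{2} + 8 w + 20}
d/dw[G] - f(w) = \frac{6 w + 3}{4 w^{4} + 8 w^{3} + 36 w^{2} + 32 w + 80} != 0.

Invalid: d/dw[G] - f = \frac{6 w + 3}{4 w^{4} + 8 w^{3} + 36 w^{2} + 32 w + 80}, which is not 0.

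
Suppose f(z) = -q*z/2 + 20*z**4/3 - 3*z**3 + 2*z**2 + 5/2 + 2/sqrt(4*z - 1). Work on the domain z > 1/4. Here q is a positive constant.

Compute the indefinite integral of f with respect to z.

Integrate term by term and add the pieces.
Check: d/dz[-q*z**2/4 + 4*z**5/3 - 3*z**4/4 + 2*z**3/3 + 5*z/2 + sqrt(4*z - 1)] = (-3*q*z*sqrt(4*z - 1) + 40*z**4*sqrt(4*z - 1) - 18*z**3*sqrt(4*z - 1) + 12*z**2*sqrt(4*z - 1) + 15*sqrt(4*z - 1) + 12)/(6*sqrt(4*z - 1)), which equals f(z).

F(z) = -q*z**2/4 + 4*z**5/3 - 3*z**4/4 + 2*z**3/3 + 5*z/2 + sqrt(4*z - 1) + C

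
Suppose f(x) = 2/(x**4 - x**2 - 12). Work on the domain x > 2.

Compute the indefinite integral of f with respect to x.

The denominator factors as (x - 2)*(x + 2)*(x**2 + 3); partial fractions split f into directly integrable pieces: -2/(7*(x**2 + 3)) - 1/(14*(x + 2)) + 1/(14*(x - 2)).
Check: d/dx[log(x - 2)/14 - log(x + 2)/14 - 2*sqrt(3)*atan(sqrt(3)*x/3)/21] = 2/(x**4 - x**2 - 12) = f(x).

F(x) = log(x - 2)/14 - log(x + 2)/14 - 2*sqrt(3)*atan(sqrt(3)*x/3)/21 + C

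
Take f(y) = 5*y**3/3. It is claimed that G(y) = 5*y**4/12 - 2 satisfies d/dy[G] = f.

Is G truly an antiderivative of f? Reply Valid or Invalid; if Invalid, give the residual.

Valid: G'(y) = f(y).

d/dy[G] = 5*y**3/3
This equals f(y) exactly, so the claim holds.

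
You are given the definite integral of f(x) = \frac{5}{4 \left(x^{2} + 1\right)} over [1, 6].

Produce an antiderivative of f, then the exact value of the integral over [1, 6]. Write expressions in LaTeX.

A candidate is checked by its d/dx: the result must match f(x).
F(x) = \frac{5 \operatorname{atan}{\left(x \right)}}{4} is an antiderivative of f.
Check: d/dx[\frac{5 \operatorname{atan}{\left(x \right)}}{4}] = \frac{5}{4 x^{2} + 4}, which equals f(x).
F(6) = \frac{5 \operatorname{atan}{\left(6 \right)}}{4}; F(1) = \frac{5 \pi}{16}.
Integral = F(6) - F(1) = - \frac{5 \pi}{16} + \frac{5 \operatorname{atan}{\left(6 \right)}}{4}.

Antiderivative: F(x) = \frac{5 \operatorname{atan}{\left(x \right)}}{4}; value = - \frac{5 \pi}{16} + \frac{5 \operatorname{atan}{\left(6 \right)}}{4}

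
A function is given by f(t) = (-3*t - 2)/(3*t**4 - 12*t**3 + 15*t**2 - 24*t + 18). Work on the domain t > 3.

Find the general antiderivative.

Factor the denominator (3*(t - 3)*(t - 1)*(t**2 + 2)) and decompose: f = -(t - 2)/(9*(t**2 + 2)) + 5/(18*(t - 1)) - 1/(6*(t - 3)); each piece integrates to a log, atan, or power term.
Check: d/dt[-log(t - 3)/6 + 5*log(t - 1)/18 - log(t**2 + 2)/18 + sqrt(2)*atan(sqrt(2)*t/2)/9] = (-3*t - 2)/(3*t**4 - 12*t**3 + 15*t**2 - 24*t + 18) = f(t).

F(t) = -log(t - 3)/6 + 5*log(t - 1)/18 - log(t**2 + 2)/18 + sqrt(2)*atan(sqrt(2)*t/2)/9 + C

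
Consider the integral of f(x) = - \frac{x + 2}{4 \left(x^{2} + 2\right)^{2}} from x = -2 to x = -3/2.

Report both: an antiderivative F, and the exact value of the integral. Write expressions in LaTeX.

Whatever form F(x) takes, F'(x) = f(x) is non-negotiable.
F(x) = \frac{- 2 x - \sqrt{2} \left(x^{2} + 2\right) \operatorname{atan}{\left(\frac{\sqrt{2} x}{2} \right)} + 2}{16 \left(x^{2} + 2\right)} is an antiderivative of f.
Check: d/dx[\frac{- 2 x - \sqrt{2} \left(x^{2} + 2\right) \operatorname{atan}{\left(\frac{\sqrt{2} x}{2} \right)} + 2}{16 \left(x^{2} + 2\right)}] = \frac{- x - 2}{4 x^{4} + 16 x^{2} + 16}, which equals f(x).
F(-3/2) = \frac{\sqrt{2} \operatorname{atan}{\left(\frac{3 \sqrt{2}}{4} \right)}}{16} + \frac{5}{68}; F(-2) = \frac{1}{16} + \frac{\sqrt{2} \operatorname{atan}{\left(\sqrt{2} \right)}}{16}.
Integral = F(-3/2) - F(-2) = - \frac{\sqrt{2} \operatorname{atan}{\left(\sqrt{2} \right)}}{16} + \frac{3}{272} + \frac{\sqrt{2} \operatorname{atan}{\left(\frac{3 \sqrt{2}}{4} \right)}}{16}.

Antiderivative: F(x) = \frac{- 2 x - \sqrt{2} \left(x^{2} + 2\right) \operatorname{atan}{\left(\frac{\sqrt{2} x}{2} \right)} + 2}{16 \left(x^{2} + 2\right)}; value = - \frac{\sqrt{2} \operatorname{atan}{\left(\sqrt{2} \right)}}{16} + \frac{3}{272} + \frac{\sqrt{2} \operatorname{atan}{\left(\frac{3 \sqrt{2}}{4} \right)}}{16}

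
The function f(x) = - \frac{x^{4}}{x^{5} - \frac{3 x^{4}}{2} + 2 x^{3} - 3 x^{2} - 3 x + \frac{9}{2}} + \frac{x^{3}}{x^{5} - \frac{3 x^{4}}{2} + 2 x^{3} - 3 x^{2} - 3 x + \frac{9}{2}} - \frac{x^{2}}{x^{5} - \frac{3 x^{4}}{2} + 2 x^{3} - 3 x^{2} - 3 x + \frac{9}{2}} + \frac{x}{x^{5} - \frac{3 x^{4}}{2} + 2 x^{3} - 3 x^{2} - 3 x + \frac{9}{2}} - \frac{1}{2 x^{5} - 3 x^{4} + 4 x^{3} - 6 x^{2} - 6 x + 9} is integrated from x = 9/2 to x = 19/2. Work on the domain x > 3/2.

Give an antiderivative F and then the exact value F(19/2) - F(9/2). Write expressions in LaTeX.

The denominator factors as \left(x - 1\right) \left(x + 1\right) \left(2 x - 3\right) \left(x^{2} + 3\right); partial fractions split f into directly integrable pieces: - \frac{38 x + 15}{84 \left(x^{2} + 3\right)} - \frac{94}{105 \left(2 x - 3\right)} - \frac{9}{40 \left(x + 1\right)} + \frac{1}{8 \left(x - 1\right)}.
F(x) = - \frac{47 \log{\left(x - \frac{3}{2} \right)}}{105} + \frac{\log{\left(x - 1 \right)}}{8} - \frac{9 \log{\left(x + 1 \right)}}{40} - \frac{19 \log{\left(x^{2} + 3 \right)}}{84} - \frac{5 \sqrt{3} \operatorname{atan}{\left(\frac{\sqrt{3} x}{3} \right)}}{84} is an antiderivative of f.
Check: d/dx[- \frac{47 \log{\left(x - \frac{3}{2} \right)}}{105} + \frac{\log{\left(x - 1 \right)}}{8} - \frac{9 \log{\left(x + 1 \right)}}{40} - \frac{19 \log{\left(x^{2} + 3 \right)}}{84} - \frac{5 \sqrt{3} \operatorname{atan}{\left(\frac{\sqrt{3} x}{3} \right)}}{84}] = \frac{- 2 x^{4} + 2 x^{3} - 2 x^{2} + 2 x - 1}{2 x^{5} - 3 x^{4} + 4 x^{3} - 6 x^{2} - 6 x + 9}, which equals f(x).
F(19/2) = - \frac{19 \log{\left(\frac{373}{4} \right)}}{84} - \frac{47 \log{\left(8 \right)}}{105} - \frac{9 \log{\left(\frac{21}{2} \right)}}{40} - \frac{5 \sqrt{3} \operatorname{atan}{\left(\frac{19 \sqrt{3}}{6} \right)}}{84} + \frac{\log{\left(\frac{17}{2} \right)}}{8}; F(9/2) = - \frac{19 \log{\left(\frac{93}{4} \right)}}{84} - \frac{47 \log{\left(3 \right)}}{105} - \frac{9 \log{\left(\frac{11}{2} \right)}}{40} - \frac{5 \sqrt{3} \operatorname{atan}{\left(\frac{3 \sqrt{3}}{2} \right)}}{84} + \frac{\log{\left(\frac{7}{2} \right)}}{8}.
Integral = F(19/2) - F(9/2) = - \frac{19 \log{\left(\frac{373}{4} \right)}}{84} - \frac{47 \log{\left(8 \right)}}{105} - \frac{9 \log{\left(\frac{21}{2} \right)}}{40} - \frac{\log{\left(\frac{7}{2} \right)}}{8} - \frac{5 \sqrt{3} \operatorname{atan}{\left(\frac{19 \sqrt{3}}{6} \right)}}{84} + \frac{5 \sqrt{3} \operatorname{atan}{\left(\frac{3 \sqrt{3}}{2} \right)}}{84} + \frac{\log{\left(\frac{17}{2} \right)}}{8} + \frac{9 \log{\left(\frac{11}{2} \right)}}{40} + \frac{47 \log{\left(3 \right)}}{105} + \frac{19 \log{\left(\frac{93}{4} \right)}}{84}.

Antiderivative: F(x) = - \frac{47 \log{\left(x - \frac{3}{2} \right)}}{105} + \frac{\log{\left(x - 1 \right)}}{8} - \frac{9 \log{\left(x + 1 \right)}}{40} - \frac{19 \log{\left(x^{2} + 3 \right)}}{84} - \frac{5 \sqrt{3} \operatorname{atan}{\left(\frac{\sqrt{3} x}{3} \right)}}{84}; value = - \frac{19 \log{\left(\frac{373}{4} \right)}}{84} - \frac{47 \log{\left(8 \right)}}{105} - \frac{9 \log{\left(\frac{21}{2} \right)}}{40} - \frac{\log{\left(\frac{7}{2} \right)}}{8} - \frac{5 \sqrt{3} \operatorname{atan}{\left(\frac{19 \sqrt{3}}{6} \right)}}{84} + \frac{5 \sqrt{3} \operatorname{atan}{\left(\frac{3 \sqrt{3}}{2} \right)}}{84} + \frac{\log{\left(\frac{17}{2} \right)}}{8} + \frac{9 \log{\left(\frac{11}{2} \right)}}{40} + \frac{47 \log{\left(3 \right)}}{105} + \frac{19 \log{\left(\frac{93}{4} \right)}}{84}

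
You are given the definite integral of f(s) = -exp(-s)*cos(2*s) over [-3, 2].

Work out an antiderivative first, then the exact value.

Antiderivative: F(s) = -2*exp(-s)*sin(2*s)/5 + exp(-s)*cos(2*s)/5; value = -exp(3)*cos(6)/5 + exp(-2)*cos(4)/5 - 2*exp(-2)*sin(4)/5 - 2*exp(3)*sin(6)/5

Check any antiderivative F(s) by computing F'(s) and comparing it with f(s).
F(s) = -2*exp(-s)*sin(2*s)/5 + exp(-s)*cos(2*s)/5 is an antiderivative of f.
Check: d/ds[-2*exp(-s)*sin(2*s)/5 + exp(-s)*cos(2*s)/5] = -exp(-s)*cos(2*s) = f(s).
F(2) = exp(-2)*cos(4)/5 - 2*exp(-2)*sin(4)/5; F(-3) = 2*exp(3)*sin(6)/5 + exp(3)*cos(6)/5.
Integral = F(2) - F(-3) = -exp(3)*cos(6)/5 + exp(-2)*cos(4)/5 - 2*exp(-2)*sin(4)/5 - 2*exp(3)*sin(6)/5.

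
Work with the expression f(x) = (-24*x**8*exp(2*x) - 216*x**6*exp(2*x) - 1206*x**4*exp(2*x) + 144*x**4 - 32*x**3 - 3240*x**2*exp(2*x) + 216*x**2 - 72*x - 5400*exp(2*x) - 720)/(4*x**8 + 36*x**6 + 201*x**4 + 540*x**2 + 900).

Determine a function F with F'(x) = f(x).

Whatever form F(x) takes, F'(x) = f(x) is non-negotiable.
Check: d/dx[(2/3 - 4*x)/(x**4/3 + 3*x**2/2 + 5) - 3*exp(2*x)] = (-24*x**8*exp(2*x) - 216*x**6*exp(2*x) - 1206*x**4*exp(2*x) + 144*x**4 - 32*x**3 - 3240*x**2*exp(2*x) + 216*x**2 - 72*x - 5400*exp(2*x) - 720)/(4*x**8 + 36*x**6 + 201*x**4 + 540*x**2 + 900) = f(x).

An antiderivative is F(x) = (2/3 - 4*x)/(x**4/3 + 3*x**2/2 + 5) - 3*exp(2*x).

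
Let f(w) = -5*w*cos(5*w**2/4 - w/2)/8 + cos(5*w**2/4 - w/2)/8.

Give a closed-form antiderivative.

The substitution u = 5*w**2/4 - w/2 works: f is exactly (dF/du)*(du/dw) for that inner function.
Check: d/dw[-sin(5*w**2/4 - w/2)/4] = -5*w*cos(5*w**2/4 - w/2)/8 + cos(5*w**2/4 - w/2)/8 = f(w).

An antiderivative is F(w) = -sin(5*w**2/4 - w/2)/4.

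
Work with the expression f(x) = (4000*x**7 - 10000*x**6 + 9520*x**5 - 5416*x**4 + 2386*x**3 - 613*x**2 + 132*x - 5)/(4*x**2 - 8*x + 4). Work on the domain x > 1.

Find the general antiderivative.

A first test for any F(x): its x-derivative must equal f(x) identically.
Check: d/dx[(8000*x**7 - 12800*x**6 + 9360*x**5 - 6064*x**4 + 2188*x**3 - 792*x**2 + 135*x - 75)/(48*(x - 1))] = (4000*x**7 - 10000*x**6 + 9520*x**5 - 5416*x**4 + 2386*x**3 - 613*x**2 + 132*x - 5)/(4*x**2 - 8*x + 4) = f(x).

F(x) = (8000*x**7 - 12800*x**6 + 9360*x**5 - 6064*x**4 + 2188*x**3 - 792*x**2 + 135*x - 75)/(48*(x - 1)) + C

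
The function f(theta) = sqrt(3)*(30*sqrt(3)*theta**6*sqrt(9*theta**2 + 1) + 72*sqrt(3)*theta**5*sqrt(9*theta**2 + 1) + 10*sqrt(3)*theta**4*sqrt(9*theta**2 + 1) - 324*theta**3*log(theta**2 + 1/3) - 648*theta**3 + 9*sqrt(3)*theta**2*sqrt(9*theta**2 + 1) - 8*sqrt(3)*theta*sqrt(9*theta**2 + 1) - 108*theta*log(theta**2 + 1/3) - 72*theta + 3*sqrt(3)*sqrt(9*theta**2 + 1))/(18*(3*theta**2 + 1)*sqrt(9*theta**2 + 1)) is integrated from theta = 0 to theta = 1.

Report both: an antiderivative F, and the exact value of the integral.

Antiderivative: F(theta) = sqrt(3)*(2*sqrt(3)*theta**5 + 6*sqrt(3)*theta**4 - 4*sqrt(3)*theta**2 + 3*sqrt(3)*theta - 12*sqrt(9*theta**2 + 1)*log(theta**2 + 1/3))/18; value = -2*sqrt(3)*log(3)/3 - 2*sqrt(30)*log(4/3)/3 + 7/6

Recover f(theta) by differentiating a candidate F(theta); any mismatch rules it out.
F(theta) = sqrt(3)*(2*sqrt(3)*theta**5 + 6*sqrt(3)*theta**4 - 4*sqrt(3)*theta**2 + 3*sqrt(3)*theta - 12*sqrt(9*theta**2 + 1)*log(theta**2 + 1/3))/18 is an antiderivative of f.
Check: d/dtheta[sqrt(3)*(2*sqrt(3)*theta**5 + 6*sqrt(3)*theta**4 - 4*sqrt(3)*theta**2 + 3*sqrt(3)*theta - 12*sqrt(9*theta**2 + 1)*log(theta**2 + 1/3))/18] = (30*theta**6*sqrt(9*theta**2 + 1) + 72*theta**5*sqrt(9*theta**2 + 1) + 10*theta**4*sqrt(9*theta**2 + 1) - 108*sqrt(3)*theta**3*log(theta**2 + 1/3) - 216*sqrt(3)*theta**3 + 9*theta**2*sqrt(9*theta**2 + 1) - 8*theta*sqrt(9*theta**2 + 1) - 36*sqrt(3)*theta*log(theta**2 + 1/3) - 24*sqrt(3)*theta + 3*sqrt(9*theta**2 + 1))/(18*theta**2*sqrt(9*theta**2 + 1) + 6*sqrt(9*theta**2 + 1)), which equals f(theta).
F(1) = -2*sqrt(30)*log(4/3)/3 + 7/6; F(0) = 2*sqrt(3)*log(3)/3.
Integral = F(1) - F(0) = -2*sqrt(3)*log(3)/3 - 2*sqrt(30)*log(4/3)/3 + 7/6.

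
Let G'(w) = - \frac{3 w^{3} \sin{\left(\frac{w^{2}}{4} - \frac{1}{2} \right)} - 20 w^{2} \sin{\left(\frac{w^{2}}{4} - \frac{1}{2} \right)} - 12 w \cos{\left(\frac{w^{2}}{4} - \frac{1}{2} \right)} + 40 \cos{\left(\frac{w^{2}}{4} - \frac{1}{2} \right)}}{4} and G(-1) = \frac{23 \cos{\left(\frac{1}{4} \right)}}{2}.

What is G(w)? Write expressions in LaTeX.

G'(w) has the shape u'v + uv' for u = \frac{3 w^{2}}{2} - 10 w and v = \cos{\left(\frac{w^{2}}{4} - \frac{1}{2} \right)} — it is the derivative of the product u*v.
A general antiderivative is 2 \left(\frac{3 w^{2}}{4} - 5 w\right) \cos{\left(\frac{w^{2}}{4} - \frac{1}{2} \right)} + C.
The condition gives C = \frac{23 \cos{\left(\frac{1}{4} \right)}}{2} - (\frac{23 \cos{\left(\frac{1}{4} \right)}}{2}) = 0.
So G(w) = \frac{3 w^{2} \cos{\left(\frac{w^{2}}{4} - \frac{1}{2} \right)}}{2} - 10 w \cos{\left(\frac{w^{2}}{4} - \frac{1}{2} \right)}.
Check: d/dw[\frac{3 w^{2} \cos{\left(\frac{w^{2}}{4} - \frac{1}{2} \right)}}{2} - 10 w \cos{\left(\frac{w^{2}}{4} - \frac{1}{2} \right)}] = - \frac{3 w^{3} \sin{\left(\frac{w^{2}}{4} - \frac{1}{2} \right)}}{4} + 5 w^{2} \sin{\left(\frac{w^{2}}{4} - \frac{1}{2} \right)} + 3 w \cos{\left(\frac{w^{2}}{4} - \frac{1}{2} \right)} - 10 \cos{\left(\frac{w^{2}}{4} - \frac{1}{2} \right)}, which equals G'(w).

G(w) = \frac{3 w^{2} \cos{\left(\frac{w^{2}}{4} - \frac{1}{2} \right)}}{2} - 10 w \cos{\left(\frac{w^{2}}{4} - \frac{1}{2} \right)}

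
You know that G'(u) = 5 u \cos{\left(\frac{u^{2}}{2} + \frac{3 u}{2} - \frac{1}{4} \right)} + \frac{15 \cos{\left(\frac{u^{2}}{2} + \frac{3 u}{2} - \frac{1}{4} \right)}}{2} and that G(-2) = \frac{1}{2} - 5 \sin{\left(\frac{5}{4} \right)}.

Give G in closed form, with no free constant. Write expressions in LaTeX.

The substitution w = \frac{u^{2}}{2} + \frac{3 u}{2} - \frac{1}{4} works: G'(u) is exactly (dG/dw)*(dw/du) for that inner function.
A general antiderivative is 5 \sin{\left(\frac{u^{2}}{2} + \frac{3 u}{2} - \frac{1}{4} \right)} + C.
The condition gives C = \frac{1}{2} - 5 \sin{\left(\frac{5}{4} \right)} - (- 5 \sin{\left(\frac{5}{4} \right)}) = \frac{1}{2}.
So G(u) = 5 \sin{\left(\frac{u^{2}}{2} + \frac{3 u}{2} - \frac{1}{4} \right)} + \frac{1}{2}.
Check: d/du[5 \sin{\left(\frac{u^{2}}{2} + \frac{3 u}{2} - \frac{1}{4} \right)} + \frac{1}{2}] = 5 u \cos{\left(\frac{u^{2}}{2} + \frac{3 u}{2} - \frac{1}{4} \right)} + \frac{15 \cos{\left(\frac{u^{2}}{2} + \frac{3 u}{2} - \frac{1}{4} \right)}}{2} = G'(u).

G(u) = 5 \sin{\left(\frac{u^{2}}{2} + \frac{3 u}{2} - \frac{1}{4} \right)} + \frac{1}{2}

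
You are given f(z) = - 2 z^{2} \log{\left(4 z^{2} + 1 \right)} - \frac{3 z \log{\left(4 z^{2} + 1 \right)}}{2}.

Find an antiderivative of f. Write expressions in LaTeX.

Integrate term by term and add the pieces.
Check: d/dz[- \frac{2 z^{3} \log{\left(4 z^{2} + 1 \right)}}{3} + \frac{4 z^{3}}{9} - \frac{3 z^{2} \log{\left(4 z^{2} + 1 \right)}}{4} + \frac{3 z^{2}}{4} - \frac{z}{3} - \frac{3 \log{\left(z^{2} + \frac{1}{4} \right)}}{16} + \frac{\operatorname{atan}{\left(2 z \right)}}{6}] = - 2 z^{2} \log{\left(4 z^{2} + 1 \right)} - \frac{3 z \log{\left(4 z^{2} + 1 \right)}}{2} = f(z).

An antiderivative is F(z) = - \frac{2 z^{3} \log{\left(4 z^{2} + 1 \right)}}{3} + \frac{4 z^{3}}{9} - \frac{3 z^{2} \log{\left(4 z^{2} + 1 \right)}}{4} + \frac{3 z^{2}}{4} - \frac{z}{3} - \frac{3 \log{\left(z^{2} + \frac{1}{4} \right)}}{16} + \frac{\operatorname{atan}{\left(2 z \right)}}{6}.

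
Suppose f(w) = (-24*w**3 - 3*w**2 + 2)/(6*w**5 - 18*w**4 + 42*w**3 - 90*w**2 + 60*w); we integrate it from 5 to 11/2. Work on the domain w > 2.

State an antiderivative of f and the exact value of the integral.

Antiderivative: F(w) = -(-36*log(w) + 2020*log(w - 2) - 750*log(w - 1) - 617*log(w**2 + 5) + 206*sqrt(5)*atan(sqrt(5)*w/5))/1080; value = -101*log(7/2)/54 - 617*log(30)/1080 - 25*log(4)/36 - 103*sqrt(5)*atan(11*sqrt(5)/10)/540 - log(5)/30 + log(11/2)/30 + 103*sqrt(5)*atan(sqrt(5))/540 + 25*log(9/2)/36 + 617*log(141/4)/1080 + 101*log(3)/54

Factor the denominator (6*w*(w - 2)*(w - 1)*(w**2 + 5)) and decompose: f = (617*w - 515)/(540*(w**2 + 5)) + 25/(36*(w - 1)) - 101/(54*(w - 2)) + 1/(30*w); each piece integrates to a log, atan, or power term.
F(w) = -(-36*log(w) + 2020*log(w - 2) - 750*log(w - 1) - 617*log(w**2 + 5) + 206*sqrt(5)*atan(sqrt(5)*w/5))/1080 is an antiderivative of f.
Check: d/dw[-(-36*log(w) + 2020*log(w - 2) - 750*log(w - 1) - 617*log(w**2 + 5) + 206*sqrt(5)*atan(sqrt(5)*w/5))/1080] = (-24*w**3 - 3*w**2 + 2)/(6*w**5 - 18*w**4 + 42*w**3 - 90*w**2 + 60*w) = f(w).
F(11/2) = -101*log(7/2)/54 - 103*sqrt(5)*atan(11*sqrt(5)/10)/540 + log(11/2)/30 + 25*log(9/2)/36 + 617*log(141/4)/1080; F(5) = -101*log(3)/54 - 103*sqrt(5)*atan(sqrt(5))/540 + log(5)/30 + 25*log(4)/36 + 617*log(30)/1080.
Integral = F(11/2) - F(5) = -101*log(7/2)/54 - 617*log(30)/1080 - 25*log(4)/36 - 103*sqrt(5)*atan(11*sqrt(5)/10)/540 - log(5)/30 + log(11/2)/30 + 103*sqrt(5)*atan(sqrt(5))/540 + 25*log(9/2)/36 + 617*log(141/4)/1080 + 101*log(3)/54.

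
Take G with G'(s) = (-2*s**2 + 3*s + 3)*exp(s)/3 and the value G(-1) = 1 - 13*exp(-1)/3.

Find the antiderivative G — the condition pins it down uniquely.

Recognize the product-rule pattern: G'(s) = u'v + uv' with u = -2*s**2/3 + 7*s/3 - 4/3, v = exp(s), so integration by parts undoes it.
A general antiderivative is (-2*s**2 + 7*s - 4)*exp(s)/3 + C.
The condition gives C = 1 - 13*exp(-1)/3 - (-13*exp(-1)/3) = 1.
So G(s) = -2*s**2*exp(s)/3 + 7*s*exp(s)/3 - 4*exp(s)/3 + 1.
Check: d/ds[-2*s**2*exp(s)/3 + 7*s*exp(s)/3 - 4*exp(s)/3 + 1] = -2*s**2*exp(s)/3 + s*exp(s) + exp(s), which equals G'(s).

G(s) = -2*s**2*exp(s)/3 + 7*s*exp(s)/3 - 4*exp(s)/3 + 1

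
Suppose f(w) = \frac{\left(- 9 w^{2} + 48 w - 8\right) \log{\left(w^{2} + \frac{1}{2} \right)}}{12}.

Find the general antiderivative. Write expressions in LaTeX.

Since d/dw undoes antidifferentiation here, F'(w) = f(w) is required of F(w).
Check: d/dw[- \frac{6 w^{3} \log{\left(w^{2} + \frac{1}{2} \right)} - 4 w^{3} - 48 w^{2} \log{\left(w^{2} + \frac{1}{2} \right)} + 48 w^{2} + 16 w \log{\left(w^{2} + \frac{1}{2} \right)} - 26 w - 24 \log{\left(w^{2} + \frac{1}{2} \right)} + 13 \sqrt{2} \operatorname{atan}{\left(\sqrt{2} w \right)}}{24}] = - \frac{3 w^{2} \log{\left(w^{2} + \frac{1}{2} \right)}}{4} + 4 w \log{\left(w^{2} + \frac{1}{2} \right)} - \frac{2 \log{\left(w^{2} + \frac{1}{2} \right)}}{3}, which equals f(w).

F(w) = - \frac{6 w^{3} \log{\left(w^{2} + \frac{1}{2} \right)} - 4 w^{3} - 48 w^{2} \log{\left(w^{2} + \frac{1}{2} \right)} + 48 w^{2} + 16 w \log{\left(w^{2} + \frac{1}{2} \right)} - 26 w - 24 \log{\left(w^{2} + \frac{1}{2} \right)} + 13 \sqrt{2} \operatorname{atan}{\left(\sqrt{2} w \right)}}{24} + C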